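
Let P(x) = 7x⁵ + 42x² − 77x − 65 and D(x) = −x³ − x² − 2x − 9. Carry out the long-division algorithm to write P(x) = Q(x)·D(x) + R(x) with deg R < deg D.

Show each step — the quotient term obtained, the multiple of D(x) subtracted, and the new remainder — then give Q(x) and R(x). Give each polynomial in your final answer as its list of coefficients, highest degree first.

Step 1: lead(7x⁵ + 42x² − 77x − 65) ÷ lead(D) = 7x⁵ ÷ −x³ = −7x². Subtract (−7x²)·D = 7x⁵ + 7x⁴ + 14x³ + 63x². Remainder: −7x⁴ − 14x³ − 21x² − 77x − 65.
Step 2: lead(−7x⁴ − 14x³ − 21x² − 77x − 65) ÷ lead(D) = −7x⁴ ÷ −x³ = 7x. Subtract (7x)·D = −7x⁴ − 7x³ − 14x² − 63x. Remainder: −7x³ − 7x² − 14x − 65.
Step 3: lead(−7x³ − 7x² − 14x − 65) ÷ lead(D) = −7x³ ÷ −x³ = 7. Subtract (7)·D = −7x³ − 7x² − 14x − 63. Remainder: −2.

Q = [-7, 7, 7]; R = [-2]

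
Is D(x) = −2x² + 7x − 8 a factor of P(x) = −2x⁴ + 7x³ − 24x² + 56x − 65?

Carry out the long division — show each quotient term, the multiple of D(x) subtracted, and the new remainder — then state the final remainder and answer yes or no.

Step 1: lead(−2x⁴ + 7x³ − 24x² + 56x − 65) ÷ lead(D) = −2x⁴ ÷ −2x² = x². Subtract (x²)·D = −2x⁴ + 7x³ − 8x². Remainder: −16x² + 56x − 65.
Step 2: lead(−16x² + 56x − 65) ÷ lead(D) = −16x² ÷ −2x² = 8. Subtract (8)·D = −16x² + 56x − 64. Remainder: −1.

R(x) = −1, so D(x) is not a factor of P(x). no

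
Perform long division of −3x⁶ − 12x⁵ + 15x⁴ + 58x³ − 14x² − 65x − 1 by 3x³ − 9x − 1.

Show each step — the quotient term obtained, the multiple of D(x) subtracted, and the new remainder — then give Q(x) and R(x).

Q(x) = −x³ − 4x² + 2x + 7; R(x) = 6

Step 1: lead(−3x⁶ − 12x⁵ + 15x⁴ + 58x³ − 14x² − 65x − 1) ÷ lead(D) = −3x⁶ ÷ 3x³ = −x³. Subtract (−x³)·D = −3x⁶ + 9x⁴ + x³. Remainder: −12x⁵ + 6x⁴ + 57x³ − 14x² − 65x − 1.
Step 2: lead(−12x⁵ + 6x⁴ + 57x³ − 14x² − 65x − 1) ÷ lead(D) = −12x⁵ ÷ 3x³ = −4x². Subtract (−4x²)·D = −12x⁵ + 36x³ + 4x². Remainder: 6x⁴ + 21x³ − 18x² − 65x − 1.
Step 3: lead(6x⁴ + 21x³ − 18x² − 65x − 1) ÷ lead(D) = 6x⁴ ÷ 3x³ = 2x. Subtract (2x)·D = 6x⁴ − 18x² − 2x. Remainder: 21x³ − 63x − 1.
Step 4: lead(21x³ − 63x − 1) ÷ lead(D) = 21x³ ÷ 3x³ = 7. Subtract (7)·D = 21x³ − 63x − 7. Remainder: 6.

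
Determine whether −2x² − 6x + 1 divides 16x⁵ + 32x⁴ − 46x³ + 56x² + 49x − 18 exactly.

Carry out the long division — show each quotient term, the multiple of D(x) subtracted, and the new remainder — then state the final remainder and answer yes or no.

R(x) = −9, so D(x) is not a factor of P(x). no

Step 1: lead(16x⁵ + 32x⁴ − 46x³ + 56x² + 49x − 18) ÷ lead(D) = 16x⁵ ÷ −2x² = −8x³. Subtract (−8x³)·D = 16x⁵ + 48x⁴ − 8x³. Remainder: −16x⁴ − 38x³ + 56x² + 49x − 18.
Step 2: lead(−16x⁴ − 38x³ + 56x² + 49x − 18) ÷ lead(D) = −16x⁴ ÷ −2x² = 8x². Subtract (8x²)·D = −16x⁴ − 48x³ + 8x². Remainder: 10x³ + 48x² + 49x − 18.
Step 3: lead(10x³ + 48x² + 49x − 18) ÷ lead(D) = 10x³ ÷ −2x² = −5x. Subtract (−5x)·D = 10x³ + 30x² − 5x. Remainder: 18x² + 54x − 18.
Step 4: lead(18x² + 54x − 18) ÷ lead(D) = 18x² ÷ −2x² = −9. Subtract (−9)·D = 18x² + 54x − 9. Remainder: −9.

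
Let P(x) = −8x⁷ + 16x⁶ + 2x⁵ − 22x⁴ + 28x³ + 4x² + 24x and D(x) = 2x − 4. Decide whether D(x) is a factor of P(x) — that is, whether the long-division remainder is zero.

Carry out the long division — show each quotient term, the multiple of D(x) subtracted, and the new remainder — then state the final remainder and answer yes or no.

Step 1: lead(−8x⁷ + 16x⁶ + 2x⁵ − 22x⁴ + 28x³ + 4x² + 24x) ÷ lead(D) = −8x⁷ ÷ 2x = −4x⁶. Subtract (−4x⁶)·D = −8x⁷ + 16x⁶. Remainder: 2x⁵ − 22x⁴ + 28x³ + 4x² + 24x.
Step 2: lead(2x⁵ − 22x⁴ + 28x³ + 4x² + 24x) ÷ lead(D) = 2x⁵ ÷ 2x = x⁴. Subtract (x⁴)·D = 2x⁵ − 4x⁴. Remainder: −18x⁴ + 28x³ + 4x² + 24x.
Step 3: lead(−18x⁴ + 28x³ + 4x² + 24x) ÷ lead(D) = −18x⁴ ÷ 2x = −9x³. Subtract (−9x³)·D = −18x⁴ + 36x³. Remainder: −8x³ + 4x² + 24x.
Step 4: lead(−8x³ + 4x² + 24x) ÷ lead(D) = −8x³ ÷ 2x = −4x². Subtract (−4x²)·D = −8x³ + 16x². Remainder: −12x² + 24x.
Step 5: lead(−12x² + 24x) ÷ lead(D) = −12x² ÷ 2x = −6x. Subtract (−6x)·D = −12x² + 24x. Remainder: 0.

R(x) = 0, so D(x) is a factor of P(x). yes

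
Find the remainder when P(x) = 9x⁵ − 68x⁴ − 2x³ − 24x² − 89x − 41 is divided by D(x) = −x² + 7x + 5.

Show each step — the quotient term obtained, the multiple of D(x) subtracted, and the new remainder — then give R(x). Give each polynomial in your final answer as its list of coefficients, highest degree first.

Step 1: lead(9x⁵ − 68x⁴ − 2x³ − 24x² − 89x − 41) ÷ lead(D) = 9x⁵ ÷ −x² = −9x³. Subtract (−9x³)·D = 9x⁵ − 63x⁴ − 45x³. Remainder: −5x⁴ + 43x³ − 24x² − 89x − 41.
Step 2: lead(−5x⁴ + 43x³ − 24x² − 89x − 41) ÷ lead(D) = −5x⁴ ÷ −x² = 5x². Subtract (5x²)·D = −5x⁴ + 35x³ + 25x². Remainder: 8x³ − 49x² − 89x − 41.
Step 3: lead(8x³ − 49x² − 89x − 41) ÷ lead(D) = 8x³ ÷ −x² = −8x. Subtract (−8x)·D = 8x³ − 56x² − 40x. Remainder: 7x² − 49x − 41.
Step 4: lead(7x² − 49x − 41) ÷ lead(D) = 7x² ÷ −x² = −7. Subtract (−7)·D = 7x² − 49x − 35. Remainder: −6.

R = [-6]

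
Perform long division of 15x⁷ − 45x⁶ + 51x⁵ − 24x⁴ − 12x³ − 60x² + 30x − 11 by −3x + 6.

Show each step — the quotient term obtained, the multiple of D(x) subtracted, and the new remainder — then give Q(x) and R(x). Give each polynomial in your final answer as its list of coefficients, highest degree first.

Step 1: lead(15x⁷ − 45x⁶ + 51x⁵ − 24x⁴ − 12x³ − 60x² + 30x − 11) ÷ lead(D) = 15x⁷ ÷ −3x = −5x⁶. Subtract (−5x⁶)·D = 15x⁷ − 30x⁶. Remainder: −15x⁶ + 51x⁵ − 24x⁴ − 12x³ − 60x² + 30x − 11.
Step 2: lead(−15x⁶ + 51x⁵ − 24x⁴ − 12x³ − 60x² + 30x − 11) ÷ lead(D) = −15x⁶ ÷ −3x = 5x⁵. Subtract (5x⁵)·D = −15x⁶ + 30x⁵. Remainder: 21x⁵ − 24x⁴ − 12x³ − 60x² + 30x − 11.
Step 3: lead(21x⁵ − 24x⁴ − 12x³ − 60x² + 30x − 11) ÷ lead(D) = 21x⁵ ÷ −3x = −7x⁴. Subtract (−7x⁴)·D = 21x⁵ − 42x⁴. Remainder: 18x⁴ − 12x³ − 60x² + 30x − 11.
Step 4: lead(18x⁴ − 12x³ − 60x² + 30x − 11) ÷ lead(D) = 18x⁴ ÷ −3x = −6x³. Subtract (−6x³)·D = 18x⁴ − 36x³. Remainder: 24x³ − 60x² + 30x − 11.
Step 5: lead(24x³ − 60x² + 30x − 11) ÷ lead(D) = 24x³ ÷ −3x = −8x². Subtract (−8x²)·D = 24x³ − 48x². Remainder: −12x² + 30x − 11.
Step 6: lead(−12x² + 30x − 11) ÷ lead(D) = −12x² ÷ −3x = 4x. Subtract (4x)·D = −12x² + 24x. Remainder: 6x − 11.
Step 7: lead(6x − 11) ÷ lead(D) = 6x ÷ −3x = −2. Subtract (−2)·D = 6x − 12. Remainder: 1.

Q = [-5, 5, -7, -6, -8, 4, -2]; R = [1]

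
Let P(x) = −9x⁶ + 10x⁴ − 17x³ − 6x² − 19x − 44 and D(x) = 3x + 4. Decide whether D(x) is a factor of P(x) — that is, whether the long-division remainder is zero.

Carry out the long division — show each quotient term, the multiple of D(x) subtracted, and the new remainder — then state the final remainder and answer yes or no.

Step 1: lead(−9x⁶ + 10x⁴ − 17x³ − 6x² − 19x − 44) ÷ lead(D) = −9x⁶ ÷ 3x = −3x⁵. Subtract (−3x⁵)·D = −9x⁶ − 12x⁵. Remainder: 12x⁵ + 10x⁴ − 17x³ − 6x² − 19x − 44.
Step 2: lead(12x⁵ + 10x⁴ − 17x³ − 6x² − 19x − 44) ÷ lead(D) = 12x⁵ ÷ 3x = 4x⁴. Subtract (4x⁴)·D = 12x⁵ + 16x⁴. Remainder: −6x⁴ − 17x³ − 6x² − 19x − 44.
Step 3: lead(−6x⁴ − 17x³ − 6x² − 19x − 44) ÷ lead(D) = −6x⁴ ÷ 3x = −2x³. Subtract (−2x³)·D = −6x⁴ − 8x³. Remainder: −9x³ − 6x² − 19x − 44.
Step 4: lead(−9x³ − 6x² − 19x − 44) ÷ lead(D) = −9x³ ÷ 3x = −3x². Subtract (−3x²)·D = −9x³ − 12x². Remainder: 6x² − 19x − 44.
Step 5: lead(6x² − 19x − 44) ÷ lead(D) = 6x² ÷ 3x = 2x. Subtract (2x)·D = 6x² + 8x. Remainder: −27x − 44.
Step 6: lead(−27x − 44) ÷ lead(D) = −27x ÷ 3x = −9. Subtract (−9)·D = −27x − 36. Remainder: −8.

R(x) = −8, so D(x) is not a factor of P(x). no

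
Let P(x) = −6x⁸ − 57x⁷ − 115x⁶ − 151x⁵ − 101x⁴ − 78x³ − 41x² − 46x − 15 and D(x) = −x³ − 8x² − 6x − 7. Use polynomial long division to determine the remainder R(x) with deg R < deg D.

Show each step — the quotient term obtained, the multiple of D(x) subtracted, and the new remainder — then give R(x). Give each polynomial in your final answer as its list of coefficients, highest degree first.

Step 1: lead(−6x⁸ − 57x⁷ − 115x⁶ − 151x⁵ − 101x⁴ − 78x³ − 41x² − 46x − 15) ÷ lead(D) = −6x⁸ ÷ −x³ = 6x⁵. Subtract (6x⁵)·D = −6x⁸ − 48x⁷ − 36x⁶ − 42x⁵. Remainder: −9x⁷ − 79x⁶ − 109x⁵ − 101x⁴ − 78x³ − 41x² − 46x − 15.
Step 2: lead(−9x⁷ − 79x⁶ − 109x⁵ − 101x⁴ − 78x³ − 41x² − 46x − 15) ÷ lead(D) = −9x⁷ ÷ −x³ = 9x⁴. Subtract (9x⁴)·D = −9x⁷ − 72x⁶ − 54x⁵ − 63x⁴. Remainder: −7x⁶ − 55x⁵ − 38x⁴ − 78x³ − 41x² − 46x − 15.
Step 3: lead(−7x⁶ − 55x⁵ − 38x⁴ − 78x³ − 41x² − 46x − 15) ÷ lead(D) = −7x⁶ ÷ −x³ = 7x³. Subtract (7x³)·D = −7x⁶ − 56x⁵ − 42x⁴ − 49x³. Remainder: x⁵ + 4x⁴ − 29x³ − 41x² − 46x − 15.
Step 4: lead(x⁵ + 4x⁴ − 29x³ − 41x² − 46x − 15) ÷ lead(D) = x⁵ ÷ −x³ = −x². Subtract (−x²)·D = x⁵ + 8x⁴ + 6x³ + 7x². Remainder: −4x⁴ − 35x³ − 48x² − 46x − 15.
Step 5: lead(−4x⁴ − 35x³ − 48x² − 46x − 15) ÷ lead(D) = −4x⁴ ÷ −x³ = 4x. Subtract (4x)·D = −4x⁴ − 32x³ − 24x² − 28x. Remainder: −3x³ − 24x² − 18x − 15.
Step 6: lead(−3x³ − 24x² − 18x − 15) ÷ lead(D) = −3x³ ÷ −x³ = 3. Subtract (3)·D = −3x³ − 24x² − 18x − 21. Remainder: 6.

R = [6]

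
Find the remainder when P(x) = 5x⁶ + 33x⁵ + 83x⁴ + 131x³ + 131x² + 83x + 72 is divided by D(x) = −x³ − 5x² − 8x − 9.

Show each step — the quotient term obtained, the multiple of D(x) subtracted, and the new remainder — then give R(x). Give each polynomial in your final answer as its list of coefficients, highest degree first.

Step 1: lead(5x⁶ + 33x⁵ + 83x⁴ + 131x³ + 131x² + 83x + 72) ÷ lead(D) = 5x⁶ ÷ −x³ = −5x³. Subtract (−5x³)·D = 5x⁶ + 25x⁵ + 40x⁴ + 45x³. Remainder: 8x⁵ + 43x⁴ + 86x³ + 131x² + 83x + 72.
Step 2: lead(8x⁵ + 43x⁴ + 86x³ + 131x² + 83x + 72) ÷ lead(D) = 8x⁵ ÷ −x³ = −8x². Subtract (−8x²)·D = 8x⁵ + 40x⁴ + 64x³ + 72x². Remainder: 3x⁴ + 22x³ + 59x² + 83x + 72.
Step 3: lead(3x⁴ + 22x³ + 59x² + 83x + 72) ÷ lead(D) = 3x⁴ ÷ −x³ = −3x. Subtract (−3x)·D = 3x⁴ + 15x³ + 24x² + 27x. Remainder: 7x³ + 35x² + 56x + 72.
Step 4: lead(7x³ + 35x² + 56x + 72) ÷ lead(D) = 7x³ ÷ −x³ = −7. Subtract (−7)·D = 7x³ + 35x² + 56x + 63. Remainder: 9.

R = [9]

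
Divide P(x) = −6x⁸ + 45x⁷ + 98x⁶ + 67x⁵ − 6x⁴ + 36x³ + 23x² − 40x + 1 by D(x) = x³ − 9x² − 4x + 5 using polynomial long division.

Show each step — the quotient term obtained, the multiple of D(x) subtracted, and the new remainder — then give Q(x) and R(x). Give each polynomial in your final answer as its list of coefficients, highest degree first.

Q = [-6, -9, -7, -2, -7, 0]; R = [5, -5, 1]

Step 1: lead(−6x⁸ + 45x⁷ + 98x⁶ + 67x⁵ − 6x⁴ + 36x³ + 23x² − 40x + 1) ÷ lead(D) = −6x⁸ ÷ x³ = −6x⁵. Subtract (−6x⁵)·D = −6x⁸ + 54x⁷ + 24x⁶ − 30x⁵. Remainder: −9x⁷ + 74x⁶ + 97x⁵ − 6x⁴ + 36x³ + 23x² − 40x + 1.
Step 2: lead(−9x⁷ + 74x⁶ + 97x⁵ − 6x⁴ + 36x³ + 23x² − 40x + 1) ÷ lead(D) = −9x⁷ ÷ x³ = −9x⁴. Subtract (−9x⁴)·D = −9x⁷ + 81x⁶ + 36x⁵ − 45x⁴. Remainder: −7x⁶ + 61x⁵ + 39x⁴ + 36x³ + 23x² − 40x + 1.
Step 3: lead(−7x⁶ + 61x⁵ + 39x⁴ + 36x³ + 23x² − 40x + 1) ÷ lead(D) = −7x⁶ ÷ x³ = −7x³. Subtract (−7x³)·D = −7x⁶ + 63x⁵ + 28x⁴ − 35x³. Remainder: −2x⁵ + 11x⁴ + 71x³ + 23x² − 40x + 1.
Step 4: lead(−2x⁵ + 11x⁴ + 71x³ + 23x² − 40x + 1) ÷ lead(D) = −2x⁵ ÷ x³ = −2x². Subtract (−2x²)·D = −2x⁵ + 18x⁴ + 8x³ − 10x². Remainder: −7x⁴ + 63x³ + 33x² − 40x + 1.
Step 5: lead(−7x⁴ + 63x³ + 33x² − 40x + 1) ÷ lead(D) = −7x⁴ ÷ x³ = −7x. Subtract (−7x)·D = −7x⁴ + 63x³ + 28x² − 35x. Remainder: 5x² − 5x + 1.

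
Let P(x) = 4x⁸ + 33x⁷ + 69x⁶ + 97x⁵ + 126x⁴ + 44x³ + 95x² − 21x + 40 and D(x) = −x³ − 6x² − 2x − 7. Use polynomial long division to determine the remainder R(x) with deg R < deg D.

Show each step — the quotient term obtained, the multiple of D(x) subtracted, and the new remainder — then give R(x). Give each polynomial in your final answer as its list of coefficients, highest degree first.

Step 1: lead(4x⁸ + 33x⁷ + 69x⁶ + 97x⁵ + 126x⁴ + 44x³ + 95x² − 21x + 40) ÷ lead(D) = 4x⁸ ÷ −x³ = −4x⁵. Subtract (−4x⁵)·D = 4x⁸ + 24x⁷ + 8x⁶ + 28x⁵. Remainder: 9x⁷ + 61x⁶ + 69x⁵ + 126x⁴ + 44x³ + 95x² − 21x + 40.
Step 2: lead(9x⁷ + 61x⁶ + 69x⁵ + 126x⁴ + 44x³ + 95x² − 21x + 40) ÷ lead(D) = 9x⁷ ÷ −x³ = −9x⁴. Subtract (−9x⁴)·D = 9x⁷ + 54x⁶ + 18x⁵ + 63x⁴. Remainder: 7x⁶ + 51x⁵ + 63x⁴ + 44x³ + 95x² − 21x + 40.
Step 3: lead(7x⁶ + 51x⁵ + 63x⁴ + 44x³ + 95x² − 21x + 40) ÷ lead(D) = 7x⁶ ÷ −x³ = −7x³. Subtract (−7x³)·D = 7x⁶ + 42x⁵ + 14x⁴ + 49x³. Remainder: 9x⁵ + 49x⁴ − 5x³ + 95x² − 21x + 40.
Step 4: lead(9x⁵ + 49x⁴ − 5x³ + 95x² − 21x + 40) ÷ lead(D) = 9x⁵ ÷ −x³ = −9x². Subtract (−9x²)·D = 9x⁵ + 54x⁴ + 18x³ + 63x². Remainder: −5x⁴ − 23x³ + 32x² − 21x + 40.
Step 5: lead(−5x⁴ − 23x³ + 32x² − 21x + 40) ÷ lead(D) = −5x⁴ ÷ −x³ = 5x. Subtract (5x)·D = −5x⁴ − 30x³ − 10x² − 35x. Remainder: 7x³ + 42x² + 14x + 40.
Step 6: lead(7x³ + 42x² + 14x + 40) ÷ lead(D) = 7x³ ÷ −x³ = −7. Subtract (−7)·D = 7x³ + 42x² + 14x + 49. Remainder: −9.

R = [-9]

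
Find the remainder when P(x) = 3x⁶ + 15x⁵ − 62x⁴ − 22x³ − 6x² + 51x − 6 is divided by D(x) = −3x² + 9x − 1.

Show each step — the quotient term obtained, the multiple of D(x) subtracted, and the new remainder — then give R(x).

Step 1: lead(3x⁶ + 15x⁵ − 62x⁴ − 22x³ − 6x² + 51x − 6) ÷ lead(D) = 3x⁶ ÷ −3x² = −x⁴. Subtract (−x⁴)·D = 3x⁶ − 9x⁵ + x⁴. Remainder: 24x⁵ − 63x⁴ − 22x³ − 6x² + 51x − 6.
Step 2: lead(24x⁵ − 63x⁴ − 22x³ − 6x² + 51x − 6) ÷ lead(D) = 24x⁵ ÷ −3x² = −8x³. Subtract (−8x³)·D = 24x⁵ − 72x⁴ + 8x³. Remainder: 9x⁴ − 30x³ − 6x² + 51x − 6.
Step 3: lead(9x⁴ − 30x³ − 6x² + 51x − 6) ÷ lead(D) = 9x⁴ ÷ −3x² = −3x². Subtract (−3x²)·D = 9x⁴ − 27x³ + 3x². Remainder: −3x³ − 9x² + 51x − 6.
Step 4: lead(−3x³ − 9x² + 51x − 6) ÷ lead(D) = −3x³ ÷ −3x² = x. Subtract (x)·D = −3x³ + 9x² − x. Remainder: −18x² + 52x − 6.
Step 5: lead(−18x² + 52x − 6) ÷ lead(D) = −18x² ÷ −3x² = 6. Subtract (6)·D = −18x² + 54x − 6. Remainder: −2x.

R(x) = −2x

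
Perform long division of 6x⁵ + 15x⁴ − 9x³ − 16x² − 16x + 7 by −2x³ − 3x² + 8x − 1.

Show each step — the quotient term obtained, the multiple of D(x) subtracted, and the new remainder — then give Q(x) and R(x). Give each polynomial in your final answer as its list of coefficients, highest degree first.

Step 1: lead(6x⁵ + 15x⁴ − 9x³ − 16x² − 16x + 7) ÷ lead(D) = 6x⁵ ÷ −2x³ = −3x². Subtract (−3x²)·D = 6x⁵ + 9x⁴ − 24x³ + 3x². Remainder: 6x⁴ + 15x³ − 19x² − 16x + 7.
Step 2: lead(6x⁴ + 15x³ − 19x² − 16x + 7) ÷ lead(D) = 6x⁴ ÷ −2x³ = −3x. Subtract (−3x)·D = 6x⁴ + 9x³ − 24x² + 3x. Remainder: 6x³ + 5x² − 19x + 7.
Step 3: lead(6x³ + 5x² − 19x + 7) ÷ lead(D) = 6x³ ÷ −2x³ = −3. Subtract (−3)·D = 6x³ + 9x² − 24x + 3. Remainder: −4x² + 5x + 4.

Q = [-3, -3, -3]; R = [-4, 5, 4]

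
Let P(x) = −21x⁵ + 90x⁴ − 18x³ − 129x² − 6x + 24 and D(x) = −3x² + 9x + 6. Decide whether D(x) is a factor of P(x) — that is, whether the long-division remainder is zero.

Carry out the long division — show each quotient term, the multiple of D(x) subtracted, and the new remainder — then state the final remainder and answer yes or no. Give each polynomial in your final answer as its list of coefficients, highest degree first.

R = [0], so D(x) is a factor of P(x). yes

Step 1: lead(−21x⁵ + 90x⁴ − 18x³ − 129x² − 6x + 24) ÷ lead(D) = −21x⁵ ÷ −3x² = 7x³. Subtract (7x³)·D = −21x⁵ + 63x⁴ + 42x³. Remainder: 27x⁴ − 60x³ − 129x² − 6x + 24.
Step 2: lead(27x⁴ − 60x³ − 129x² − 6x + 24) ÷ lead(D) = 27x⁴ ÷ −3x² = −9x². Subtract (−9x²)·D = 27x⁴ − 81x³ − 54x². Remainder: 21x³ − 75x² − 6x + 24.
Step 3: lead(21x³ − 75x² − 6x + 24) ÷ lead(D) = 21x³ ÷ −3x² = −7x. Subtract (−7x)·D = 21x³ − 63x² − 42x. Remainder: −12x² + 36x + 24.
Step 4: lead(−12x² + 36x + 24) ÷ lead(D) = −12x² ÷ −3x² = 4. Subtract (4)·D = −12x² + 36x + 24. Remainder: 0.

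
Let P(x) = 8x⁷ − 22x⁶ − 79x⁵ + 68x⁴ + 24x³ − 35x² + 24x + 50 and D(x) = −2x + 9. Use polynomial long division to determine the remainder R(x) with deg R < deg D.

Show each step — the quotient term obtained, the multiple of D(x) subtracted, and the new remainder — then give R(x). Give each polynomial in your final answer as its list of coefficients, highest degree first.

R = [-4]

Step 1: lead(8x⁷ − 22x⁶ − 79x⁵ + 68x⁴ + 24x³ − 35x² + 24x + 50) ÷ lead(D) = 8x⁷ ÷ −2x = −4x⁶. Subtract (−4x⁶)·D = 8x⁷ − 36x⁶. Remainder: 14x⁶ − 79x⁵ + 68x⁴ + 24x³ − 35x² + 24x + 50.
Step 2: lead(14x⁶ − 79x⁵ + 68x⁴ + 24x³ − 35x² + 24x + 50) ÷ lead(D) = 14x⁶ ÷ −2x = −7x⁵. Subtract (−7x⁵)·D = 14x⁶ − 63x⁵. Remainder: −16x⁵ + 68x⁴ + 24x³ − 35x² + 24x + 50.
Step 3: lead(−16x⁵ + 68x⁴ + 24x³ − 35x² + 24x + 50) ÷ lead(D) = −16x⁵ ÷ −2x = 8x⁴. Subtract (8x⁴)·D = −16x⁵ + 72x⁴. Remainder: −4x⁴ + 24x³ − 35x² + 24x + 50.
Step 4: lead(−4x⁴ + 24x³ − 35x² + 24x + 50) ÷ lead(D) = −4x⁴ ÷ −2x = 2x³. Subtract (2x³)·D = −4x⁴ + 18x³. Remainder: 6x³ − 35x² + 24x + 50.
Step 5: lead(6x³ − 35x² + 24x + 50) ÷ lead(D) = 6x³ ÷ −2x = −3x². Subtract (−3x²)·D = 6x³ − 27x². Remainder: −8x² + 24x + 50.
Step 6: lead(−8x² + 24x + 50) ÷ lead(D) = −8x² ÷ −2x = 4x. Subtract (4x)·D = −8x² + 36x. Remainder: −12x + 50.
Step 7: lead(−12x + 50) ÷ lead(D) = −12x ÷ −2x = 6. Subtract (6)·D = −12x + 54. Remainder: −4.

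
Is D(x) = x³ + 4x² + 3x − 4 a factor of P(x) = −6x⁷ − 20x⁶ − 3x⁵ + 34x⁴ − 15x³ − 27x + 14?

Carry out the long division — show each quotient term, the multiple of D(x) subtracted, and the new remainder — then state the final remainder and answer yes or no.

Step 1: lead(−6x⁷ − 20x⁶ − 3x⁵ + 34x⁴ − 15x³ − 27x + 14) ÷ lead(D) = −6x⁷ ÷ x³ = −6x⁴. Subtract (−6x⁴)·D = −6x⁷ − 24x⁶ − 18x⁵ + 24x⁴. Remainder: 4x⁶ + 15x⁵ + 10x⁴ − 15x³ − 27x + 14.
Step 2: lead(4x⁶ + 15x⁵ + 10x⁴ − 15x³ − 27x + 14) ÷ lead(D) = 4x⁶ ÷ x³ = 4x³. Subtract (4x³)·D = 4x⁶ + 16x⁵ + 12x⁴ − 16x³. Remainder: −x⁵ − 2x⁴ + x³ − 27x + 14.
Step 3: lead(−x⁵ − 2x⁴ + x³ − 27x + 14) ÷ lead(D) = −x⁵ ÷ x³ = −x². Subtract (−x²)·D = −x⁵ − 4x⁴ − 3x³ + 4x². Remainder: 2x⁴ + 4x³ − 4x² − 27x + 14.
Step 4: lead(2x⁴ + 4x³ − 4x² − 27x + 14) ÷ lead(D) = 2x⁴ ÷ x³ = 2x. Subtract (2x)·D = 2x⁴ + 8x³ + 6x² − 8x. Remainder: −4x³ − 10x² − 19x + 14.
Step 5: lead(−4x³ − 10x² − 19x + 14) ÷ lead(D) = −4x³ ÷ x³ = −4. Subtract (−4)·D = −4x³ − 16x² − 12x + 16. Remainder: 6x² − 7x − 2.

R(x) = 6x² − 7x − 2, so D(x) is not a factor of P(x). no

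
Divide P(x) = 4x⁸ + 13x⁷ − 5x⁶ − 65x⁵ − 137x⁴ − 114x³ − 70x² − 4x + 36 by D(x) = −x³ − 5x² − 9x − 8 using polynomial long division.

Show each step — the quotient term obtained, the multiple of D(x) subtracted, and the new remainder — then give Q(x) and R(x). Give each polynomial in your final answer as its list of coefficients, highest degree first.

Q = [-4, 7, 6, 4, 7, -5]; R = [7, -4]

Step 1: lead(4x⁸ + 13x⁷ − 5x⁶ − 65x⁵ − 137x⁴ − 114x³ − 70x² − 4x + 36) ÷ lead(D) = 4x⁸ ÷ −x³ = −4x⁵. Subtract (−4x⁵)·D = 4x⁸ + 20x⁷ + 36x⁶ + 32x⁵. Remainder: −7x⁷ − 41x⁶ − 97x⁵ − 137x⁴ − 114x³ − 70x² − 4x + 36.
Step 2: lead(−7x⁷ − 41x⁶ − 97x⁵ − 137x⁴ − 114x³ − 70x² − 4x + 36) ÷ lead(D) = −7x⁷ ÷ −x³ = 7x⁴. Subtract (7x⁴)·D = −7x⁷ − 35x⁶ − 63x⁵ − 56x⁴. Remainder: −6x⁶ − 34x⁵ − 81x⁴ − 114x³ − 70x² − 4x + 36.
Step 3: lead(−6x⁶ − 34x⁵ − 81x⁴ − 114x³ − 70x² − 4x + 36) ÷ lead(D) = −6x⁶ ÷ −x³ = 6x³. Subtract (6x³)·D = −6x⁶ − 30x⁵ − 54x⁴ − 48x³. Remainder: −4x⁵ − 27x⁴ − 66x³ − 70x² − 4x + 36.
Step 4: lead(−4x⁵ − 27x⁴ − 66x³ − 70x² − 4x + 36) ÷ lead(D) = −4x⁵ ÷ −x³ = 4x². Subtract (4x²)·D = −4x⁵ − 20x⁴ − 36x³ − 32x². Remainder: −7x⁴ − 30x³ − 38x² − 4x + 36.
Step 5: lead(−7x⁴ − 30x³ − 38x² − 4x + 36) ÷ lead(D) = −7x⁴ ÷ −x³ = 7x. Subtract (7x)·D = −7x⁴ − 35x³ − 63x² − 56x. Remainder: 5x³ + 25x² + 52x + 36.
Step 6: lead(5x³ + 25x² + 52x + 36) ÷ lead(D) = 5x³ ÷ −x³ = −5. Subtract (−5)·D = 5x³ + 25x² + 45x + 40. Remainder: 7x − 4.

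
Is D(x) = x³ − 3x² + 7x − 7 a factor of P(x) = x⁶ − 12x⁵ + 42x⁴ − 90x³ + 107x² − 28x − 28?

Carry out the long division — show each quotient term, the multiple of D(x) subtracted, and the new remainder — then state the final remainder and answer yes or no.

Step 1: lead(x⁶ − 12x⁵ + 42x⁴ − 90x³ + 107x² − 28x − 28) ÷ lead(D) = x⁶ ÷ x³ = x³. Subtract (x³)·D = x⁶ − 3x⁵ + 7x⁴ − 7x³. Remainder: −9x⁵ + 35x⁴ − 83x³ + 107x² − 28x − 28.
Step 2: lead(−9x⁵ + 35x⁴ − 83x³ + 107x² − 28x − 28) ÷ lead(D) = −9x⁵ ÷ x³ = −9x². Subtract (−9x²)·D = −9x⁵ + 27x⁴ − 63x³ + 63x². Remainder: 8x⁴ − 20x³ + 44x² − 28x − 28.
Step 3: lead(8x⁴ − 20x³ + 44x² − 28x − 28) ÷ lead(D) = 8x⁴ ÷ x³ = 8x. Subtract (8x)·D = 8x⁴ − 24x³ + 56x² − 56x. Remainder: 4x³ − 12x² + 28x − 28.
Step 4: lead(4x³ − 12x² + 28x − 28) ÷ lead(D) = 4x³ ÷ x³ = 4. Subtract (4)·D = 4x³ − 12x² + 28x − 28. Remainder: 0.

R(x) = 0, so D(x) is a factor of P(x). yes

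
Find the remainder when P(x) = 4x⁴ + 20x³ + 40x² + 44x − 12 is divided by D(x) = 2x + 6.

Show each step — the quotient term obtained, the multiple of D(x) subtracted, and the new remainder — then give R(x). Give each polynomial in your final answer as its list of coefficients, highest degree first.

R = [0]

Step 1: lead(4x⁴ + 20x³ + 40x² + 44x − 12) ÷ lead(D) = 4x⁴ ÷ 2x = 2x³. Subtract (2x³)·D = 4x⁴ + 12x³. Remainder: 8x³ + 40x² + 44x − 12.
Step 2: lead(8x³ + 40x² + 44x − 12) ÷ lead(D) = 8x³ ÷ 2x = 4x². Subtract (4x²)·D = 8x³ + 24x². Remainder: 16x² + 44x − 12.
Step 3: lead(16x² + 44x − 12) ÷ lead(D) = 16x² ÷ 2x = 8x. Subtract (8x)·D = 16x² + 48x. Remainder: −4x − 12.
Step 4: lead(−4x − 12) ÷ lead(D) = −4x ÷ 2x = −2. Subtract (−2)·D = −4x − 12. Remainder: 0.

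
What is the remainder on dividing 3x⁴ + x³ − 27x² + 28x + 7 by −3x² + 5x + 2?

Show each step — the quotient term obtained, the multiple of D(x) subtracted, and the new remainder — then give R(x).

R(x) = 7x − 3

Step 1: lead(3x⁴ + x³ − 27x² + 28x + 7) ÷ lead(D) = 3x⁴ ÷ −3x² = −x². Subtract (−x²)·D = 3x⁴ − 5x³ − 2x². Remainder: 6x³ − 25x² + 28x + 7.
Step 2: lead(6x³ − 25x² + 28x + 7) ÷ lead(D) = 6x³ ÷ −3x² = −2x. Subtract (−2x)·D = 6x³ − 10x² − 4x. Remainder: −15x² + 32x + 7.
Step 3: lead(−15x² + 32x + 7) ÷ lead(D) = −15x² ÷ −3x² = 5. Subtract (5)·D = −15x² + 25x + 10. Remainder: 7x − 3.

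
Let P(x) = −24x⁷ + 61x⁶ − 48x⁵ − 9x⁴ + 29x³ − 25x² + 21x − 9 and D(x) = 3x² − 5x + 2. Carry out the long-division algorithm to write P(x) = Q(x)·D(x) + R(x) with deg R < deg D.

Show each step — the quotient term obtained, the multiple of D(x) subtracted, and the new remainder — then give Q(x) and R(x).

Q(x) = −8x⁵ + 7x⁴ + x³ − 6x² − x − 6; R(x) = −7x + 3

Step 1: lead(−24x⁷ + 61x⁶ − 48x⁵ − 9x⁴ + 29x³ − 25x² + 21x − 9) ÷ lead(D) = −24x⁷ ÷ 3x² = −8x⁵. Subtract (−8x⁵)·D = −24x⁷ + 40x⁶ − 16x⁵. Remainder: 21x⁶ − 32x⁵ − 9x⁴ + 29x³ − 25x² + 21x − 9.
Step 2: lead(21x⁶ − 32x⁵ − 9x⁴ + 29x³ − 25x² + 21x − 9) ÷ lead(D) = 21x⁶ ÷ 3x² = 7x⁴. Subtract (7x⁴)·D = 21x⁶ − 35x⁵ + 14x⁴. Remainder: 3x⁵ − 23x⁴ + 29x³ − 25x² + 21x − 9.
Step 3: lead(3x⁵ − 23x⁴ + 29x³ − 25x² + 21x − 9) ÷ lead(D) = 3x⁵ ÷ 3x² = x³. Subtract (x³)·D = 3x⁵ − 5x⁴ + 2x³. Remainder: −18x⁴ + 27x³ − 25x² + 21x − 9.
Step 4: lead(−18x⁴ + 27x³ − 25x² + 21x − 9) ÷ lead(D) = −18x⁴ ÷ 3x² = −6x². Subtract (−6x²)·D = −18x⁴ + 30x³ − 12x². Remainder: −3x³ − 13x² + 21x − 9.
Step 5: lead(−3x³ − 13x² + 21x − 9) ÷ lead(D) = −3x³ ÷ 3x² = −x. Subtract (−x)·D = −3x³ + 5x² − 2x. Remainder: −18x² + 23x − 9.
Step 6: lead(−18x² + 23x − 9) ÷ lead(D) = −18x² ÷ 3x² = −6. Subtract (−6)·D = −18x² + 30x − 12. Remainder: −7x + 3.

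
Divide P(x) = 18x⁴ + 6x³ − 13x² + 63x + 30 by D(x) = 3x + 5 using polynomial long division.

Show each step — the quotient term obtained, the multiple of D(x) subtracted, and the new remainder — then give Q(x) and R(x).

Step 1: lead(18x⁴ + 6x³ − 13x² + 63x + 30) ÷ lead(D) = 18x⁴ ÷ 3x = 6x³. Subtract (6x³)·D = 18x⁴ + 30x³. Remainder: −24x³ − 13x² + 63x + 30.
Step 2: lead(−24x³ − 13x² + 63x + 30) ÷ lead(D) = −24x³ ÷ 3x = −8x². Subtract (−8x²)·D = −24x³ − 40x². Remainder: 27x² + 63x + 30.
Step 3: lead(27x² + 63x + 30) ÷ lead(D) = 27x² ÷ 3x = 9x. Subtract (9x)·D = 27x² + 45x. Remainder: 18x + 30.
Step 4: lead(18x + 30) ÷ lead(D) = 18x ÷ 3x = 6. Subtract (6)·D = 18x + 30. Remainder: 0.

Q(x) = 6x³ − 8x² + 9x + 6; R(x) = 0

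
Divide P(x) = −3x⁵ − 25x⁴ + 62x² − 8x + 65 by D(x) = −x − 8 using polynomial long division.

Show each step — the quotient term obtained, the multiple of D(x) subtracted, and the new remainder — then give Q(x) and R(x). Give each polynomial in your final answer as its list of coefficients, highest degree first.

Step 1: lead(−3x⁵ − 25x⁴ + 62x² − 8x + 65) ÷ lead(D) = −3x⁵ ÷ −x = 3x⁴. Subtract (3x⁴)·D = −3x⁵ − 24x⁴. Remainder: −x⁴ + 62x² − 8x + 65.
Step 2: lead(−x⁴ + 62x² − 8x + 65) ÷ lead(D) = −x⁴ ÷ −x = x³. Subtract (x³)·D = −x⁴ − 8x³. Remainder: 8x³ + 62x² − 8x + 65.
Step 3: lead(8x³ + 62x² − 8x + 65) ÷ lead(D) = 8x³ ÷ −x = −8x². Subtract (−8x²)·D = 8x³ + 64x². Remainder: −2x² − 8x + 65.
Step 4: lead(−2x² − 8x + 65) ÷ lead(D) = −2x² ÷ −x = 2x. Subtract (2x)·D = −2x² − 16x. Remainder: 8x + 65.
Step 5: lead(8x + 65) ÷ lead(D) = 8x ÷ −x = −8. Subtract (−8)·D = 8x + 64. Remainder: 1.

Q = [3, 1, -8, 2, -8]; R = [1]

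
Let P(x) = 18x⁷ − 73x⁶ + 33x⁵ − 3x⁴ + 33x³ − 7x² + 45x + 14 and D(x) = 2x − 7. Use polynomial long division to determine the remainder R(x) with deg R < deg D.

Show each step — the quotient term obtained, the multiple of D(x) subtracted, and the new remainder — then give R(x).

R(x) = 0

Step 1: lead(18x⁷ − 73x⁶ + 33x⁵ − 3x⁴ + 33x³ − 7x² + 45x + 14) ÷ lead(D) = 18x⁷ ÷ 2x = 9x⁶. Subtract (9x⁶)·D = 18x⁷ − 63x⁶. Remainder: −10x⁶ + 33x⁵ − 3x⁴ + 33x³ − 7x² + 45x + 14.
Step 2: lead(−10x⁶ + 33x⁵ − 3x⁴ + 33x³ − 7x² + 45x + 14) ÷ lead(D) = −10x⁶ ÷ 2x = −5x⁵. Subtract (−5x⁵)·D = −10x⁶ + 35x⁵. Remainder: −2x⁵ − 3x⁴ + 33x³ − 7x² + 45x + 14.
Step 3: lead(−2x⁵ − 3x⁴ + 33x³ − 7x² + 45x + 14) ÷ lead(D) = −2x⁵ ÷ 2x = −x⁴. Subtract (−x⁴)·D = −2x⁵ + 7x⁴. Remainder: −10x⁴ + 33x³ − 7x² + 45x + 14.
Step 4: lead(−10x⁴ + 33x³ − 7x² + 45x + 14) ÷ lead(D) = −10x⁴ ÷ 2x = −5x³. Subtract (−5x³)·D = −10x⁴ + 35x³. Remainder: −2x³ − 7x² + 45x + 14.
Step 5: lead(−2x³ − 7x² + 45x + 14) ÷ lead(D) = −2x³ ÷ 2x = −x². Subtract (−x²)·D = −2x³ + 7x². Remainder: −14x² + 45x + 14.
Step 6: lead(−14x² + 45x + 14) ÷ lead(D) = −14x² ÷ 2x = −7x. Subtract (−7x)·D = −14x² + 49x. Remainder: −4x + 14.
Step 7: lead(−4x + 14) ÷ lead(D) = −4x ÷ 2x = −2. Subtract (−2)·D = −4x + 14. Remainder: 0.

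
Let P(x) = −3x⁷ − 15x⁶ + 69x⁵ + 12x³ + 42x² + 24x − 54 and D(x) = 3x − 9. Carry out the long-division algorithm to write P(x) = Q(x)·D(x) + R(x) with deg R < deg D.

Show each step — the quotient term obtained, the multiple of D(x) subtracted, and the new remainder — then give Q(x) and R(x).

Step 1: lead(−3x⁷ − 15x⁶ + 69x⁵ + 12x³ + 42x² + 24x − 54) ÷ lead(D) = −3x⁷ ÷ 3x = −x⁶. Subtract (−x⁶)·D = −3x⁷ + 9x⁶. Remainder: −24x⁶ + 69x⁵ + 12x³ + 42x² + 24x − 54.
Step 2: lead(−24x⁶ + 69x⁵ + 12x³ + 42x² + 24x − 54) ÷ lead(D) = −24x⁶ ÷ 3x = −8x⁵. Subtract (−8x⁵)·D = −24x⁶ + 72x⁵. Remainder: −3x⁵ + 12x³ + 42x² + 24x − 54.
Step 3: lead(−3x⁵ + 12x³ + 42x² + 24x − 54) ÷ lead(D) = −3x⁵ ÷ 3x = −x⁴. Subtract (−x⁴)·D = −3x⁵ + 9x⁴. Remainder: −9x⁴ + 12x³ + 42x² + 24x − 54.
Step 4: lead(−9x⁴ + 12x³ + 42x² + 24x − 54) ÷ lead(D) = −9x⁴ ÷ 3x = −3x³. Subtract (−3x³)·D = −9x⁴ + 27x³. Remainder: −15x³ + 42x² + 24x − 54.
Step 5: lead(−15x³ + 42x² + 24x − 54) ÷ lead(D) = −15x³ ÷ 3x = −5x². Subtract (−5x²)·D = −15x³ + 45x². Remainder: −3x² + 24x − 54.
Step 6: lead(−3x² + 24x − 54) ÷ lead(D) = −3x² ÷ 3x = −x. Subtract (−x)·D = −3x² + 9x. Remainder: 15x − 54.
Step 7: lead(15x − 54) ÷ lead(D) = 15x ÷ 3x = 5. Subtract (5)·D = 15x − 45. Remainder: −9.

Q(x) = −x⁶ − 8x⁵ − x⁴ − 3x³ − 5x² − x + 5; R(x) = −9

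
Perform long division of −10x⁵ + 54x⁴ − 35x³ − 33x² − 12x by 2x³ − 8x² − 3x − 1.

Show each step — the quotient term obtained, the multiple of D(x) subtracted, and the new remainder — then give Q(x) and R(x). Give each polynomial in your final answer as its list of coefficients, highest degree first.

Step 1: lead(−10x⁵ + 54x⁴ − 35x³ − 33x² − 12x) ÷ lead(D) = −10x⁵ ÷ 2x³ = −5x². Subtract (−5x²)·D = −10x⁵ + 40x⁴ + 15x³ + 5x². Remainder: 14x⁴ − 50x³ − 38x² − 12x.
Step 2: lead(14x⁴ − 50x³ − 38x² − 12x) ÷ lead(D) = 14x⁴ ÷ 2x³ = 7x. Subtract (7x)·D = 14x⁴ − 56x³ − 21x² − 7x. Remainder: 6x³ − 17x² − 5x.
Step 3: lead(6x³ − 17x² − 5x) ÷ lead(D) = 6x³ ÷ 2x³ = 3. Subtract (3)·D = 6x³ − 24x² − 9x − 3. Remainder: 7x² + 4x + 3.

Q = [-5, 7, 3]; R = [7, 4, 3]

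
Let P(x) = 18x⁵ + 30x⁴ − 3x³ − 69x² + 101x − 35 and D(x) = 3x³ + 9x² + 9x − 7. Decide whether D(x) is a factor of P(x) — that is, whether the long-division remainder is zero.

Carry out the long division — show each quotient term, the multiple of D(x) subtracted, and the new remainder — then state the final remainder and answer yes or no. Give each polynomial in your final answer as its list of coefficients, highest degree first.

Step 1: lead(18x⁵ + 30x⁴ − 3x³ − 69x² + 101x − 35) ÷ lead(D) = 18x⁵ ÷ 3x³ = 6x². Subtract (6x²)·D = 18x⁵ + 54x⁴ + 54x³ − 42x². Remainder: −24x⁴ − 57x³ − 27x² + 101x − 35.
Step 2: lead(−24x⁴ − 57x³ − 27x² + 101x − 35) ÷ lead(D) = −24x⁴ ÷ 3x³ = −8x. Subtract (−8x)·D = −24x⁴ − 72x³ − 72x² + 56x. Remainder: 15x³ + 45x² + 45x − 35.
Step 3: lead(15x³ + 45x² + 45x − 35) ÷ lead(D) = 15x³ ÷ 3x³ = 5. Subtract (5)·D = 15x³ + 45x² + 45x − 35. Remainder: 0.

R = [0], so D(x) is a factor of P(x). yes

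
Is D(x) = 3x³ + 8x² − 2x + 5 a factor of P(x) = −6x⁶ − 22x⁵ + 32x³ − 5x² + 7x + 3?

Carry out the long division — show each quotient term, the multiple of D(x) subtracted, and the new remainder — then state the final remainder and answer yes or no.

Step 1: lead(−6x⁶ − 22x⁵ + 32x³ − 5x² + 7x + 3) ÷ lead(D) = −6x⁶ ÷ 3x³ = −2x³. Subtract (−2x³)·D = −6x⁶ − 16x⁵ + 4x⁴ − 10x³. Remainder: −6x⁵ − 4x⁴ + 42x³ − 5x² + 7x + 3.
Step 2: lead(−6x⁵ − 4x⁴ + 42x³ − 5x² + 7x + 3) ÷ lead(D) = −6x⁵ ÷ 3x³ = −2x². Subtract (−2x²)·D = −6x⁵ − 16x⁴ + 4x³ − 10x². Remainder: 12x⁴ + 38x³ + 5x² + 7x + 3.
Step 3: lead(12x⁴ + 38x³ + 5x² + 7x + 3) ÷ lead(D) = 12x⁴ ÷ 3x³ = 4x. Subtract (4x)·D = 12x⁴ + 32x³ − 8x² + 20x. Remainder: 6x³ + 13x² − 13x + 3.
Step 4: lead(6x³ + 13x² − 13x + 3) ÷ lead(D) = 6x³ ÷ 3x³ = 2. Subtract (2)·D = 6x³ + 16x² − 4x + 10. Remainder: −3x² − 9x − 7.

R(x) = −3x² − 9x − 7, so D(x) is not a factor of P(x). no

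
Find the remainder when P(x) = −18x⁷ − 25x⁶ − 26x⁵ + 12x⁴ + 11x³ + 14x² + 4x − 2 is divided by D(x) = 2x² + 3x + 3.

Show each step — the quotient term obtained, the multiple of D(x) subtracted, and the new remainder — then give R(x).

Step 1: lead(−18x⁷ − 25x⁶ − 26x⁵ + 12x⁴ + 11x³ + 14x² + 4x − 2) ÷ lead(D) = −18x⁷ ÷ 2x² = −9x⁵. Subtract (−9x⁵)·D = −18x⁷ − 27x⁶ − 27x⁵. Remainder: 2x⁶ + x⁵ + 12x⁴ + 11x³ + 14x² + 4x − 2.
Step 2: lead(2x⁶ + x⁵ + 12x⁴ + 11x³ + 14x² + 4x − 2) ÷ lead(D) = 2x⁶ ÷ 2x² = x⁴. Subtract (x⁴)·D = 2x⁶ + 3x⁵ + 3x⁴. Remainder: −2x⁵ + 9x⁴ + 11x³ + 14x² + 4x − 2.
Step 3: lead(−2x⁵ + 9x⁴ + 11x³ + 14x² + 4x − 2) ÷ lead(D) = −2x⁵ ÷ 2x² = −x³. Subtract (−x³)·D = −2x⁵ − 3x⁴ − 3x³. Remainder: 12x⁴ + 14x³ + 14x² + 4x − 2.
Step 4: lead(12x⁴ + 14x³ + 14x² + 4x − 2) ÷ lead(D) = 12x⁴ ÷ 2x² = 6x². Subtract (6x²)·D = 12x⁴ + 18x³ + 18x². Remainder: −4x³ − 4x² + 4x − 2.
Step 5: lead(−4x³ − 4x² + 4x − 2) ÷ lead(D) = −4x³ ÷ 2x² = −2x. Subtract (−2x)·D = −4x³ − 6x² − 6x. Remainder: 2x² + 10x − 2.
Step 6: lead(2x² + 10x − 2) ÷ lead(D) = 2x² ÷ 2x² = 1. Subtract (1)·D = 2x² + 3x + 3. Remainder: 7x − 5.

R(x) = 7x − 5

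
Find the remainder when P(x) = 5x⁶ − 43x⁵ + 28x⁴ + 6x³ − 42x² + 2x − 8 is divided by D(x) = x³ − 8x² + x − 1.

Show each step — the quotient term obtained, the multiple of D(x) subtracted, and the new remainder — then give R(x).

Step 1: lead(5x⁶ − 43x⁵ + 28x⁴ + 6x³ − 42x² + 2x − 8) ÷ lead(D) = 5x⁶ ÷ x³ = 5x³. Subtract (5x³)·D = 5x⁶ − 40x⁵ + 5x⁴ − 5x³. Remainder: −3x⁵ + 23x⁴ + 11x³ − 42x² + 2x − 8.
Step 2: lead(−3x⁵ + 23x⁴ + 11x³ − 42x² + 2x − 8) ÷ lead(D) = −3x⁵ ÷ x³ = −3x². Subtract (−3x²)·D = −3x⁵ + 24x⁴ − 3x³ + 3x². Remainder: −x⁴ + 14x³ − 45x² + 2x − 8.
Step 3: lead(−x⁴ + 14x³ − 45x² + 2x − 8) ÷ lead(D) = −x⁴ ÷ x³ = −x. Subtract (−x)·D = −x⁴ + 8x³ − x² + x. Remainder: 6x³ − 44x² + x − 8.
Step 4: lead(6x³ − 44x² + x − 8) ÷ lead(D) = 6x³ ÷ x³ = 6. Subtract (6)·D = 6x³ − 48x² + 6x − 6. Remainder: 4x² − 5x − 2.

R(x) = 4x² − 5x − 2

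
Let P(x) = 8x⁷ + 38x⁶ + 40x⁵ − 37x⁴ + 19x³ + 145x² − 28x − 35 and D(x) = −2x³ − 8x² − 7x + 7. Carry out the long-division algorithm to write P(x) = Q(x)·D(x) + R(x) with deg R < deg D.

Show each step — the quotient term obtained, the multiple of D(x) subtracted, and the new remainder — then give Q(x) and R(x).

Q(x) = −4x⁴ − 3x³ + 6x² − 9x − 5; R(x) = 0

Step 1: lead(8x⁷ + 38x⁶ + 40x⁵ − 37x⁴ + 19x³ + 145x² − 28x − 35) ÷ lead(D) = 8x⁷ ÷ −2x³ = −4x⁴. Subtract (−4x⁴)·D = 8x⁷ + 32x⁶ + 28x⁵ − 28x⁴. Remainder: 6x⁶ + 12x⁵ − 9x⁴ + 19x³ + 145x² − 28x − 35.
Step 2: lead(6x⁶ + 12x⁵ − 9x⁴ + 19x³ + 145x² − 28x − 35) ÷ lead(D) = 6x⁶ ÷ −2x³ = −3x³. Subtract (−3x³)·D = 6x⁶ + 24x⁵ + 21x⁴ − 21x³. Remainder: −12x⁵ − 30x⁴ + 40x³ + 145x² − 28x − 35.
Step 3: lead(−12x⁵ − 30x⁴ + 40x³ + 145x² − 28x − 35) ÷ lead(D) = −12x⁵ ÷ −2x³ = 6x². Subtract (6x²)·D = −12x⁵ − 48x⁴ − 42x³ + 42x². Remainder: 18x⁴ + 82x³ + 103x² − 28x − 35.
Step 4: lead(18x⁴ + 82x³ + 103x² − 28x − 35) ÷ lead(D) = 18x⁴ ÷ −2x³ = −9x. Subtract (−9x)·D = 18x⁴ + 72x³ + 63x² − 63x. Remainder: 10x³ + 40x² + 35x − 35.
Step 5: lead(10x³ + 40x² + 35x − 35) ÷ lead(D) = 10x³ ÷ −2x³ = −5. Subtract (−5)·D = 10x³ + 40x² + 35x − 35. Remainder: 0.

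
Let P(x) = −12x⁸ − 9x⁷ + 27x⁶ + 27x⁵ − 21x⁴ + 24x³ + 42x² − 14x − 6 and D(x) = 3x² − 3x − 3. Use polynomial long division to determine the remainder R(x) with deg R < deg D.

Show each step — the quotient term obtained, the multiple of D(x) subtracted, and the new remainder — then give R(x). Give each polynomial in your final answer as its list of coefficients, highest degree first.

Step 1: lead(−12x⁸ − 9x⁷ + 27x⁶ + 27x⁵ − 21x⁴ + 24x³ + 42x² − 14x − 6) ÷ lead(D) = −12x⁸ ÷ 3x² = −4x⁶. Subtract (−4x⁶)·D = −12x⁸ + 12x⁷ + 12x⁶. Remainder: −21x⁷ + 15x⁶ + 27x⁵ − 21x⁴ + 24x³ + 42x² − 14x − 6.
Step 2: lead(−21x⁷ + 15x⁶ + 27x⁵ − 21x⁴ + 24x³ + 42x² − 14x − 6) ÷ lead(D) = −21x⁷ ÷ 3x² = −7x⁵. Subtract (−7x⁵)·D = −21x⁷ + 21x⁶ + 21x⁵. Remainder: −6x⁶ + 6x⁵ − 21x⁴ + 24x³ + 42x² − 14x − 6.
Step 3: lead(−6x⁶ + 6x⁵ − 21x⁴ + 24x³ + 42x² − 14x − 6) ÷ lead(D) = −6x⁶ ÷ 3x² = −2x⁴. Subtract (−2x⁴)·D = −6x⁶ + 6x⁵ + 6x⁴. Remainder: −27x⁴ + 24x³ + 42x² − 14x − 6.
Step 4: lead(−27x⁴ + 24x³ + 42x² − 14x − 6) ÷ lead(D) = −27x⁴ ÷ 3x² = −9x². Subtract (−9x²)·D = −27x⁴ + 27x³ + 27x². Remainder: −3x³ + 15x² − 14x − 6.
Step 5: lead(−3x³ + 15x² − 14x − 6) ÷ lead(D) = −3x³ ÷ 3x² = −x. Subtract (−x)·D = −3x³ + 3x² + 3x. Remainder: 12x² − 17x − 6.
Step 6: lead(12x² − 17x − 6) ÷ lead(D) = 12x² ÷ 3x² = 4. Subtract (4)·D = 12x² − 12x − 12. Remainder: −5x + 6.

R = [-5, 6]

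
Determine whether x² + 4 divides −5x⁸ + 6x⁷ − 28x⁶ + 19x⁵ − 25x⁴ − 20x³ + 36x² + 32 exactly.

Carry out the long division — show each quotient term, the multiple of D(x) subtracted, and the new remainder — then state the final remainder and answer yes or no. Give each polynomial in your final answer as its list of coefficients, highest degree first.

R = [0], so D(x) is a factor of P(x). yes

Step 1: lead(−5x⁸ + 6x⁷ − 28x⁶ + 19x⁵ − 25x⁴ − 20x³ + 36x² + 32) ÷ lead(D) = −5x⁸ ÷ x² = −5x⁶. Subtract (−5x⁶)·D = −5x⁸ − 20x⁶. Remainder: 6x⁷ − 8x⁶ + 19x⁵ − 25x⁴ − 20x³ + 36x² + 32.
Step 2: lead(6x⁷ − 8x⁶ + 19x⁵ − 25x⁴ − 20x³ + 36x² + 32) ÷ lead(D) = 6x⁷ ÷ x² = 6x⁵. Subtract (6x⁵)·D = 6x⁷ + 24x⁵. Remainder: −8x⁶ − 5x⁵ − 25x⁴ − 20x³ + 36x² + 32.
Step 3: lead(−8x⁶ − 5x⁵ − 25x⁴ − 20x³ + 36x² + 32) ÷ lead(D) = −8x⁶ ÷ x² = −8x⁴. Subtract (−8x⁴)·D = −8x⁶ − 32x⁴. Remainder: −5x⁵ + 7x⁴ − 20x³ + 36x² + 32.
Step 4: lead(−5x⁵ + 7x⁴ − 20x³ + 36x² + 32) ÷ lead(D) = −5x⁵ ÷ x² = −5x³. Subtract (−5x³)·D = −5x⁵ − 20x³. Remainder: 7x⁴ + 36x² + 32.
Step 5: lead(7x⁴ + 36x² + 32) ÷ lead(D) = 7x⁴ ÷ x² = 7x². Subtract (7x²)·D = 7x⁴ + 28x². Remainder: 8x² + 32.
Step 6: lead(8x² + 32) ÷ lead(D) = 8x² ÷ x² = 8. Subtract (8)·D = 8x² + 32. Remainder: 0.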